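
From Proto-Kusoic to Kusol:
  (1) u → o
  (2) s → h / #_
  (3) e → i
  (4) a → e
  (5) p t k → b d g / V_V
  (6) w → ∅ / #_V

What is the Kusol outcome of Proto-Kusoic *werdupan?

irdoben

Kusol: start from *werdupan.
  rule 1 (vowel merger): werdupan → werdopan
  rule 2: no change — werdopan
  rule 3 (vowel merger): werdopan → wirdopan
  rule 4 (vowel merger): wirdopan → wirdopen
  rule 5 (intervocalic voicing): wirdopen → wirdoben
  rule 6 (glide loss): wirdoben → irdoben
  ⇒ Kusol irdoben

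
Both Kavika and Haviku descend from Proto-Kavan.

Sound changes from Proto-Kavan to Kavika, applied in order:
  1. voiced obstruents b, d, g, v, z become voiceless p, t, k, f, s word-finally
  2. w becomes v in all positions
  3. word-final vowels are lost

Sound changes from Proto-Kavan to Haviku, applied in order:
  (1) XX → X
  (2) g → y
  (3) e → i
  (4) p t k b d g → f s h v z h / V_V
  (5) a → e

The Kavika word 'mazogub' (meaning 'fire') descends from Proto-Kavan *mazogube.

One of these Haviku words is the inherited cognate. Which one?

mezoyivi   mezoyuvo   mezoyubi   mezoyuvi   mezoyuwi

Haviku: start from *mazogube.
  rule 1: no change — mazogube
  rule 2 (unconditioned shift): mazogube → mazoyube
  rule 3 (vowel merger): mazoyube → mazoyubi
  rule 4 (intervocalic lenition): mazoyubi → mazoyuvi
  rule 5 (vowel merger): mazoyuvi → mezoyuvi
  ⇒ Haviku mezoyuvi
Among the options, 'mezoyuvi' alone shows every Haviku change applied in order.

mezoyuvi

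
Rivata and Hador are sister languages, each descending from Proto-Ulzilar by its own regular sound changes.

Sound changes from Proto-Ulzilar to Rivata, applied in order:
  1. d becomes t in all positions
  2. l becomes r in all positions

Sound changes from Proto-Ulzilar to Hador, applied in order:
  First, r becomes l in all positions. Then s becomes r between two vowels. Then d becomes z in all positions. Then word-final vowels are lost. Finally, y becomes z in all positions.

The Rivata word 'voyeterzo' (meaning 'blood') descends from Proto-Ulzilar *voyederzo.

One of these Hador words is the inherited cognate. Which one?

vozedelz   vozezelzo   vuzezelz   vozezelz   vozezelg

vozezelz

Hador: *voyederzo > voyedelzo > voyezelzo > voyezelz > vozezelz  (by unconditioned shift, unconditioned shift, apocope, unconditioned shift)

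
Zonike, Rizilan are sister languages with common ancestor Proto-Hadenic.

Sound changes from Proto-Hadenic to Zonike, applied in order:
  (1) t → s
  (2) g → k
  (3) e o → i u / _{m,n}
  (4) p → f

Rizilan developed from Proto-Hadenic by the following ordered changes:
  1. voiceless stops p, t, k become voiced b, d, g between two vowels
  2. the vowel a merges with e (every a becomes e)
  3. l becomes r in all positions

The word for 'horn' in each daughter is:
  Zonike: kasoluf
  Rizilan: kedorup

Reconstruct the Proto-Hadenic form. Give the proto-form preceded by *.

Position 2: Zonike has a, Rizilan has e. Zonike preserves a here (none of its changes turn any other segment into a), so the proto-segment is *a.
Position 3: Zonike has s, Rizilan has d. Taking the neighbouring segments as reconstructed: Zonike s could go back to *t or *s; Rizilan d could go back to *t or *d — the one source consistent with every daughter is *t.
Continuing position by position gives *katolup; check it forward:
Zonike: *katolup
  katolup → kasolup   [unconditioned shift]
  kasolup (rule 2 does not apply)
  kasolup (rule 3 does not apply)
  kasolup → kasoluf   [unconditioned shift]
  giving Zonike kasoluf.
Rizilan: *katolup
  katolup → kadolup   [intervocalic voicing]
  kadolup → kedolup   [vowel merger]
  kedolup → kedorup   [unconditioned shift]
  giving Rizilan kedorup.
No other proto-form is consistent with every reflex, so the reconstruction is *katolup.

*katolup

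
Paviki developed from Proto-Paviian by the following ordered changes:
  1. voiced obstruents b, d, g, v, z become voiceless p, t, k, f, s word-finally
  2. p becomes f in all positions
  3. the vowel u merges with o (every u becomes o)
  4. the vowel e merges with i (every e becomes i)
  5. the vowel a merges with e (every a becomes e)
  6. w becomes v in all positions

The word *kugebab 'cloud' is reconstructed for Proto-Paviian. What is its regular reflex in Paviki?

kogibef

Paviki: *kugebab
  kugebab → kugebap   [final devoicing]
  kugebap → kugebaf   [unconditioned shift]
  kugebaf → kogebaf   [vowel merger]
  kogebaf → kogibaf   [vowel merger]
  kogibaf → kogibef   [vowel merger]
  kogibef (rule 6 does not apply)
  giving Paviki kogibef.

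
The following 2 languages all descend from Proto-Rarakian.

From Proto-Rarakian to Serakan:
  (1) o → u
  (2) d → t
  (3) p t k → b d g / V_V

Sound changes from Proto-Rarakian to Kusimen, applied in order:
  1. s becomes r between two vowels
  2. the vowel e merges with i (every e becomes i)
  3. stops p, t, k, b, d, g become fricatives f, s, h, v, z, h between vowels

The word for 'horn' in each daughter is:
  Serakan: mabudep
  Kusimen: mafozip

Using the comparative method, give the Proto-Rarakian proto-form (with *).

Position 3: Serakan has b, Kusimen has f. Taking the neighbouring segments as reconstructed: Serakan b could go back to *p or *b; Kusimen f could go back to *p or *f — the one source consistent with every daughter is *p.
Position 5: Serakan has d, Kusimen has z. Taking the neighbouring segments as reconstructed: Serakan d could go back to *t or *d; Kusimen z could go back to *d or *z — the one source consistent with every daughter is *d.
This points to *mapodep. Verify forward in each daughter:
Serakan: *mapodep
  mapodep → mapudep   [vowel merger]
  mapudep → maputep   [unconditioned shift]
  maputep → mabudep   [intervocalic voicing]
  giving Serakan mabudep.
Kusimen: start from *mapodep.
  rule 1: no change — mapodep
  rule 2 (vowel merger): mapodep → mapodip
  rule 3 (intervocalic lenition): mapodip → mafozip
  ⇒ Kusimen mafozip
Only *mapodep yields all of Serakan mabudep, Kusimen mafozip.

*mapodep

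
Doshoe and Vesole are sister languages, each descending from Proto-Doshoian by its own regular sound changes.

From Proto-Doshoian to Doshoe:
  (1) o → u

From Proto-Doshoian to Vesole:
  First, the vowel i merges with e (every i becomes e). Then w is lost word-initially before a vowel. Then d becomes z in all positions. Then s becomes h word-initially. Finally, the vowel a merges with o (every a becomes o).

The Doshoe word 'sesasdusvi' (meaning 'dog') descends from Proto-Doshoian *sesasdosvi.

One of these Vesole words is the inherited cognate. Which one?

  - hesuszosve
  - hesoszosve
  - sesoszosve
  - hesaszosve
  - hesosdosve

hesoszosve

Vesole: start from *sesasdosvi.
  rule 1 (vowel merger): sesasdosvi → sesasdosve
  rule 2: no change — sesasdosve
  rule 3 (unconditioned shift): sesasdosve → sesaszosve
  rule 4 (debuccalisation): sesaszosve → hesaszosve
  rule 5 (vowel merger): hesaszosve → hesoszosve
  ⇒ Vesole hesoszosve
Only 'hesoszosve' matches the regular Vesole development of *sesasdosvi.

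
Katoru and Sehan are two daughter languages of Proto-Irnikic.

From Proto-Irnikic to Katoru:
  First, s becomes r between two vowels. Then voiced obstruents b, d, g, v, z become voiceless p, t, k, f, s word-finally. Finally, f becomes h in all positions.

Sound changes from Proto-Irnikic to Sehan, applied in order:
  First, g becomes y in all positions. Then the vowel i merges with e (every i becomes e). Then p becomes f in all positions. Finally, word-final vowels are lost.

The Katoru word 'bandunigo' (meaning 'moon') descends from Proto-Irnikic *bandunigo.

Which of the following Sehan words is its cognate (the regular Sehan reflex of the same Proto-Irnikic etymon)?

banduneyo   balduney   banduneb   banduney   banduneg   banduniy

Sehan: *bandunigo
  bandunigo → banduniyo   [unconditioned shift]
  banduniyo → banduneyo   [vowel merger]
  banduneyo (rule 3 does not apply)
  banduneyo → banduney   [apocope]
  giving Sehan banduney.

banduney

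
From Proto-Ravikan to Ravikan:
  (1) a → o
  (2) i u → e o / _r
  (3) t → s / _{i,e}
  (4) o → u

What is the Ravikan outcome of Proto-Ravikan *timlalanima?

Ravikan: start from *timlalanima.
  rule 1 (vowel merger): timlalanima → timlolonimo
  rule 2: no change — timlolonimo
  rule 3 (palatalisation): timlolonimo → simlolonimo
  rule 4 (vowel merger): simlolonimo → simlulunimu
  ⇒ Ravikan simlulunimu

simlulunimu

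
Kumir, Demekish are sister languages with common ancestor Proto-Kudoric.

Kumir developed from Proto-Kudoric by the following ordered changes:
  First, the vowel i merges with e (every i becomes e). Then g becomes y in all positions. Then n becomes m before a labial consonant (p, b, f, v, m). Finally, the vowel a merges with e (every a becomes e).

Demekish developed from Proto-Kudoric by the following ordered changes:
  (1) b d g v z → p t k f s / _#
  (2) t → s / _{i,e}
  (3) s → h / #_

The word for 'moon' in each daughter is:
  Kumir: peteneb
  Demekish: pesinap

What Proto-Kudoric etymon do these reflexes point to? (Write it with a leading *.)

Position 4: Kumir has e, Demekish has i. Demekish preserves i here (none of its changes turn any other segment into i), so the proto-segment is *i.
Position 6: Kumir has e, Demekish has a. Demekish preserves a here (none of its changes turn any other segment into a), so the proto-segment is *a.
Continuing position by position gives *petinab; check it forward:
Kumir: start from *petinab.
  rule 1 (vowel merger): petinab → petenab
  rule 2: no change — petenab
  rule 3: no change — petenab
  rule 4 (vowel merger): petenab → peteneb
  ⇒ Kumir peteneb
Demekish: *petinab
  petinab → petinap   [final devoicing]
  petinap → pesinap   [palatalisation]
  pesinap (rule 3 does not apply)
  giving Demekish pesinap.
No other proto-form is consistent with every reflex, so the reconstruction is *petinab.

*petinab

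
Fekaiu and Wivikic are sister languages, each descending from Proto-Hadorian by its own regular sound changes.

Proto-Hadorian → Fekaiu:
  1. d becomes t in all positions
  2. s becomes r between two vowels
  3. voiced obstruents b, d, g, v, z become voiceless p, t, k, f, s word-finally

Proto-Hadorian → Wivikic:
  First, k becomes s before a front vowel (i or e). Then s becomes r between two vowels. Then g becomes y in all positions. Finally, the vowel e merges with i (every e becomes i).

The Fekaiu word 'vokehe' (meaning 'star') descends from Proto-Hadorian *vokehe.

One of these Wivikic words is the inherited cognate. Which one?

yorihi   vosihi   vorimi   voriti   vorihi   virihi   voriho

vorihi

Wivikic: start from *vokehe.
  rule 1 (palatalisation): vokehe → vosehe
  rule 2 (rhotacism): vosehe → vorehe
  rule 3: no change — vorehe
  rule 4 (vowel merger): vorehe → vorihi
  ⇒ Wivikic vorihi
The other candidates each miss or misapply at least one Wivikic change.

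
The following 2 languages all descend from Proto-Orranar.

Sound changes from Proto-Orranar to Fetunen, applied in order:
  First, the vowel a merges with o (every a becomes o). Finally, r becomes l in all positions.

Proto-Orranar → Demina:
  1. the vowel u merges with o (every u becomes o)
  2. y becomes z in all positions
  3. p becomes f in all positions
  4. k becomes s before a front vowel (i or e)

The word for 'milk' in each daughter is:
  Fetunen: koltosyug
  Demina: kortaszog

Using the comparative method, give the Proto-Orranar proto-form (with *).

*kortasyug

Position 8: Fetunen has u, Demina has o. Fetunen preserves u here (none of its changes turn any other segment into u), so the proto-segment is *u.
Position 7: Fetunen has y, Demina has z. Fetunen preserves y here (none of its changes turn any other segment into y), so the proto-segment is *y.
Continuing position by position gives *kortasyug; check it forward:
Fetunen: start from *kortasyug.
  rule 1 (vowel merger): kortasyug → kortosyug
  rule 2 (unconditioned shift): kortosyug → koltosyug
  ⇒ Fetunen koltosyug
Demina: start from *kortasyug.
  rule 1 (vowel merger): kortasyug → kortasyog
  rule 2 (unconditioned shift): kortasyog → kortaszog
  rule 3: no change — kortaszog
  rule 4: no change — kortaszog
  ⇒ Demina kortaszog
Only *kortasyug yields all of Fetunen koltosyug, Demina kortaszog.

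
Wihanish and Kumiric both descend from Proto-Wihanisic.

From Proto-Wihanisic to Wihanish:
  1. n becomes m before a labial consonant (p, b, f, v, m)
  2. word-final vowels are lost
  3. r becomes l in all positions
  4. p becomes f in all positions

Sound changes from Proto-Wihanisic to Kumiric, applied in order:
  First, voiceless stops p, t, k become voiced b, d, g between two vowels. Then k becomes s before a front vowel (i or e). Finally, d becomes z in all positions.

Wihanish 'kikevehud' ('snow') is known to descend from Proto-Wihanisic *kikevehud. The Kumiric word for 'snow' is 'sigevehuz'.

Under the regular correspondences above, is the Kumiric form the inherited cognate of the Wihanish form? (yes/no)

Derive the expected Kumiric reflex of *kikevehud:
Kumiric: *kikevehud
  kikevehud → kigevehud   [intervocalic voicing]
  kigevehud → sigevehud   [palatalisation]
  sigevehud → sigevehuz   [unconditioned shift]
  giving Kumiric sigevehuz.
Kumiric 'sigevehuz' matches the regular reflex exactly, so the pair is cognate.

yes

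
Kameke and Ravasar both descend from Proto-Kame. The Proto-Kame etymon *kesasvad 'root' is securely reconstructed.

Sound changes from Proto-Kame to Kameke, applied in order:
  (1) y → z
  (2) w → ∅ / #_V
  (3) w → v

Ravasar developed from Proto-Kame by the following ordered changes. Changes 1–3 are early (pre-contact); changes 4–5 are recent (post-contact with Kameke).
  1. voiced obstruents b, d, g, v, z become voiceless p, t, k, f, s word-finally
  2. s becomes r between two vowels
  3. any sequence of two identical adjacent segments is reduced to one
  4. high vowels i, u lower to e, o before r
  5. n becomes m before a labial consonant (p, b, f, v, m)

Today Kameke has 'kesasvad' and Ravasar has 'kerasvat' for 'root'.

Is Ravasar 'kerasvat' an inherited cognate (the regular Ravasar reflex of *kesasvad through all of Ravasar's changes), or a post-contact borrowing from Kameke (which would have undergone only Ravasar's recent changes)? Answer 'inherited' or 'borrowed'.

inherited

If inherited, *kesasvad would pass through all of Ravasar's changes:
Ravasar: *kesasvad > kesasvat > kerasvat  (by final devoicing, rhotacism)
If borrowed from Kameke 'kesasvad' after the early changes, it would undergo only the recent ones:
  rule 4 (pre-rhotic lowering): no change (kesasvad)
  rule 5 (nasal place assimilation): no change (kesasvad)
  ⇒ as a loan: kesasvad
Ravasar 'kerasvat' matches the inherited outcome exactly, so it is an inherited cognate, not a loan.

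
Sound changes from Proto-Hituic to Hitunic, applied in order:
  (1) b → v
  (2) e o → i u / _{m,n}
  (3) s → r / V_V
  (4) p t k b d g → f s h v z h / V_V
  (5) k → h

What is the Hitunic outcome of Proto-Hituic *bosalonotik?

voralunosih

Hitunic: *bosalonotik > vosalonotik > vosalunotik > voralunotik > voralunosik > voralunosih  (by unconditioned shift, pre-nasal raising, rhotacism, intervocalic lenition, unconditioned shift)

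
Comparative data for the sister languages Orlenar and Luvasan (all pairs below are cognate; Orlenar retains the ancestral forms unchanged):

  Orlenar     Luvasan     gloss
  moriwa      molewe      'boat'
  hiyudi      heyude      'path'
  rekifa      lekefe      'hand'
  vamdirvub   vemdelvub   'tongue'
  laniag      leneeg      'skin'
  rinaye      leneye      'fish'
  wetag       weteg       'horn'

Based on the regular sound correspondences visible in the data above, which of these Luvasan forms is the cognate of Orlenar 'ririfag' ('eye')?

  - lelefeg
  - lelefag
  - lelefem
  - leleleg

rinaye ~ leneye — Orlenar r corresponds to Luvasan l word-initially before a front vowel.
vamdirvub ~ vemdelvub — Orlenar i corresponds to Luvasan e after a consonant, before r.
moriwa ~ molewe — Orlenar r corresponds to Luvasan l between vowels (before a front vowel).
rekifa ~ lekefe — Orlenar i corresponds to Luvasan e after a consonant, before a labial obstruent.
rinaye ~ leneye, wetag ~ weteg — Orlenar a corresponds to Luvasan e after a consonant, before a consonant other than r, m, n, p, b, f, v.
Applying these to Orlenar 'ririfag':
  ririfag → lirifag   (r→l word-initially before a front vowel)
  lirifag → lerifag   (i→e after a consonant, before r)
  lerifag → lelifag   (r→l between vowels (before a front vowel))
  lelifag → lelefag   (i→e after a consonant, before a labial obstruent)
  lelefag → lelefeg   (a→e after a consonant, before a consonant other than r, m, n, p, b, f, v)
So the Luvasan cognate is 'lelefeg'.

lelefeg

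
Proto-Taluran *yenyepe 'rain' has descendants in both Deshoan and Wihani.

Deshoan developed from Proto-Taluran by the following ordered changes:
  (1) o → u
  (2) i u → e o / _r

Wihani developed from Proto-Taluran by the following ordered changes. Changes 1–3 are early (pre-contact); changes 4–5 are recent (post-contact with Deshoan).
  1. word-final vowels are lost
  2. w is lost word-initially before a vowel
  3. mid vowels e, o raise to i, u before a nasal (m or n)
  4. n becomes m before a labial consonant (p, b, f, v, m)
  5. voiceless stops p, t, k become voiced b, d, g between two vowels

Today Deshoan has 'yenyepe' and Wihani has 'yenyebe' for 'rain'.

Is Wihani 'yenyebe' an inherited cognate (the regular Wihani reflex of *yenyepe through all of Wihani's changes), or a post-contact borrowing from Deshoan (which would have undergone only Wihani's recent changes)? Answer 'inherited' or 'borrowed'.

borrowed

If inherited, *yenyepe would pass through all of Wihani's changes:
Wihani: start from *yenyepe.
  rule 1 (apocope): yenyepe → yenyep
  rule 2: no change — yenyep
  rule 3 (pre-nasal raising): yenyep → yinyep
  rule 4: no change — yinyep
  rule 5: no change — yinyep
  ⇒ Wihani yinyep
If borrowed from Deshoan 'yenyepe' after the early changes, it would undergo only the recent ones:
  rule 4 (nasal place assimilation): no change (yenyepe)
  rule 5 (intervocalic voicing): yenyepe → yenyebe
  ⇒ as a loan: yenyebe
Wihani 'yenyebe' matches the loan outcome 'yenyebe', not the inherited 'yinyep' — it skipped the early Wihani changes, so it was borrowed from Deshoan.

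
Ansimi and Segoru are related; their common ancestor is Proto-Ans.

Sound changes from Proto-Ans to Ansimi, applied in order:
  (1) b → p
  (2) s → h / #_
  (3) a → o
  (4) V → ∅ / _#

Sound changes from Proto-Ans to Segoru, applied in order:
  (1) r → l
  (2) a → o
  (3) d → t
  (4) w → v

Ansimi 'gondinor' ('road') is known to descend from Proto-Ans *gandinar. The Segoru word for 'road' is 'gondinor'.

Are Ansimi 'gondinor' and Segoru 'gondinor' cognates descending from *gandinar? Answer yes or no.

Derive the expected Segoru reflex of *gandinar:
Segoru: *gandinar > gandinal > gondinol > gontinol  (by unconditioned shift, vowel merger, unconditioned shift)
The regular Segoru reflex would be 'gontinol', but the attested form is 'gondinor'. The correspondence is irregular, so they are not cognates (the Segoru form has a different source).

no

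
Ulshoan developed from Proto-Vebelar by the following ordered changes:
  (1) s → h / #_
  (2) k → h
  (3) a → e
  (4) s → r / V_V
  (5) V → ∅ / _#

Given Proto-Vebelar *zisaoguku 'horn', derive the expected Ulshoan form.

Ulshoan: start from *zisaoguku.
  rule 1: no change — zisaoguku
  rule 2 (unconditioned shift): zisaoguku → zisaoguhu
  rule 3 (vowel merger): zisaoguhu → ziseoguhu
  rule 4 (rhotacism): ziseoguhu → zireoguhu
  rule 5 (apocope): zireoguhu → zireoguh
  ⇒ Ulshoan zireoguh

zireoguh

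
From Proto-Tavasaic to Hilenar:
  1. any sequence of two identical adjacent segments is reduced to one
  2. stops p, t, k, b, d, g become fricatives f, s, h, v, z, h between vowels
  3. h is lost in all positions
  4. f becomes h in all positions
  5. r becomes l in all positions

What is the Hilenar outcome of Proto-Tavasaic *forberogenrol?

holbeloenlol

Hilenar: start from *forberogenrol.
  rule 1: no change — forberogenrol
  rule 2 (intervocalic lenition): forberogenrol → forberohenrol
  rule 3 (h-loss): forberohenrol → forberoenrol
  rule 4 (unconditioned shift): forberoenrol → horberoenrol
  rule 5 (unconditioned shift): horberoenrol → holbeloenlol
  ⇒ Hilenar holbeloenlol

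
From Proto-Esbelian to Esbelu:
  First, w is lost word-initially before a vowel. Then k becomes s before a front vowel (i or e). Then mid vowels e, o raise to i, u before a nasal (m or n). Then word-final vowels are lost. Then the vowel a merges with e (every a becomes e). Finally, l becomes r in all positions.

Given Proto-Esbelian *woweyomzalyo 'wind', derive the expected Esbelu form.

Esbelu: *woweyomzalyo
  woweyomzalyo → oweyomzalyo   [glide loss]
  oweyomzalyo (rule 2 does not apply)
  oweyomzalyo → oweyumzalyo   [pre-nasal raising]
  oweyumzalyo → oweyumzaly   [apocope]
  oweyumzaly → oweyumzely   [vowel merger]
  oweyumzely → oweyumzery   [unconditioned shift]
  giving Esbelu oweyumzery.

oweyumzery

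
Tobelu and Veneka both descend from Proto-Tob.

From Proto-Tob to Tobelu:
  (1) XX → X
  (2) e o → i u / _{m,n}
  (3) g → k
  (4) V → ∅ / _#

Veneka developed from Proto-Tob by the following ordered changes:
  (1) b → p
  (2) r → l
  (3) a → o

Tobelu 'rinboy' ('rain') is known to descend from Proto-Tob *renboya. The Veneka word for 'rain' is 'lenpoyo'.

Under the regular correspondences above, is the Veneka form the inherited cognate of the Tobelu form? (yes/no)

Derive the expected Veneka reflex of *renboya:
Veneka: start from *renboya.
  rule 1 (unconditioned shift): renboya → renpoya
  rule 2 (unconditioned shift): renpoya → lenpoya
  rule 3 (vowel merger): lenpoya → lenpoyo
  ⇒ Veneka lenpoyo
Veneka 'lenpoyo' matches the regular reflex exactly, so the pair is cognate.

yes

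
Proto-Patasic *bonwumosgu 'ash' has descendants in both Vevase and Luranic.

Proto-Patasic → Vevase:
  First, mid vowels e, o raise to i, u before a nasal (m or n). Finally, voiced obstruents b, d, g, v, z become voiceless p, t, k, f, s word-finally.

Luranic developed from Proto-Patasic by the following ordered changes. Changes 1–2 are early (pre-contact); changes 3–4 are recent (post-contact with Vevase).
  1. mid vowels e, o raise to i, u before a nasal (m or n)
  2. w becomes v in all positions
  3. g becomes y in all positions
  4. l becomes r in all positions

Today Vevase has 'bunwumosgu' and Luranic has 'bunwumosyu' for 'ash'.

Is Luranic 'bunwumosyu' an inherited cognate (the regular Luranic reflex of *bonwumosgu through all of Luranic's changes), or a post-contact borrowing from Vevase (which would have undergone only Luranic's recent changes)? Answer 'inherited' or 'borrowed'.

If inherited, *bonwumosgu would pass through all of Luranic's changes:
Luranic: start from *bonwumosgu.
  rule 1 (pre-nasal raising): bonwumosgu → bunwumosgu
  rule 2 (unconditioned shift): bunwumosgu → bunvumosgu
  rule 3 (unconditioned shift): bunvumosgu → bunvumosyu
  rule 4: no change — bunvumosyu
  ⇒ Luranic bunvumosyu
If borrowed from Vevase 'bunwumosgu' after the early changes, it would undergo only the recent ones:
  rule 3 (unconditioned shift): bunwumosgu → bunwumosyu
  rule 4 (unconditioned shift): no change (bunwumosyu)
  ⇒ as a loan: bunwumosyu
Luranic 'bunwumosyu' matches the loan outcome 'bunwumosyu', not the inherited 'bunvumosyu' — it skipped the early Luranic changes, so it was borrowed from Vevase.

borrowed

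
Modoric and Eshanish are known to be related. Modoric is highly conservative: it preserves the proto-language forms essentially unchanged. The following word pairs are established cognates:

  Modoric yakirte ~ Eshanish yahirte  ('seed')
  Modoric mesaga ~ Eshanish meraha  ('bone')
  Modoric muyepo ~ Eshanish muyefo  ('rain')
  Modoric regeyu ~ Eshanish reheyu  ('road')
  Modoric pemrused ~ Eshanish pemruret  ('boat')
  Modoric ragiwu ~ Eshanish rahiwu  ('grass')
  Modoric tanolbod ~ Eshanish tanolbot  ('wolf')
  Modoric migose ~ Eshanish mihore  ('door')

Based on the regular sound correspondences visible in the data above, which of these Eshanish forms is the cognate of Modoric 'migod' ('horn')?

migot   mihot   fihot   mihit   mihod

mihot

migose ~ mihore — Modoric g corresponds to Eshanish h between vowels (before a back vowel).
pemrused ~ pemruret, tanolbod ~ tanolbot — Modoric d corresponds to Eshanish t word-finally.
Applying these to Modoric 'migod':
  migod → mihod   (g→h between vowels (before a back vowel))
  mihod → mihot   (d→t word-finally)
So the Eshanish cognate is 'mihot'.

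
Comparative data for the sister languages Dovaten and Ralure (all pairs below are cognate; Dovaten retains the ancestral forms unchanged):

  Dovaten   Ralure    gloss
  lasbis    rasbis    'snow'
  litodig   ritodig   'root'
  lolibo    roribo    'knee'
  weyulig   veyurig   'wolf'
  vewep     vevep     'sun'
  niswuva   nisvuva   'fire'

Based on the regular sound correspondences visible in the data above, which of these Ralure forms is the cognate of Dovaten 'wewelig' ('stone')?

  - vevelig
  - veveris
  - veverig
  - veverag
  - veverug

veverig

weyulig ~ veyurig — Dovaten w corresponds to Ralure v word-initially before a front vowel.
vewep ~ vevep — Dovaten w corresponds to Ralure v between vowels (before a front vowel).
lolibo ~ roribo, weyulig ~ veyurig — Dovaten l corresponds to Ralure r between vowels (before a front vowel).
Applying these to Dovaten 'wewelig':
  wewelig → vewelig   (w→v word-initially before a front vowel)
  vewelig → vevelig   (w→v between vowels (before a front vowel))
  vevelig → veverig   (l→r between vowels (before a front vowel))
So the Ralure cognate is 'veverig'.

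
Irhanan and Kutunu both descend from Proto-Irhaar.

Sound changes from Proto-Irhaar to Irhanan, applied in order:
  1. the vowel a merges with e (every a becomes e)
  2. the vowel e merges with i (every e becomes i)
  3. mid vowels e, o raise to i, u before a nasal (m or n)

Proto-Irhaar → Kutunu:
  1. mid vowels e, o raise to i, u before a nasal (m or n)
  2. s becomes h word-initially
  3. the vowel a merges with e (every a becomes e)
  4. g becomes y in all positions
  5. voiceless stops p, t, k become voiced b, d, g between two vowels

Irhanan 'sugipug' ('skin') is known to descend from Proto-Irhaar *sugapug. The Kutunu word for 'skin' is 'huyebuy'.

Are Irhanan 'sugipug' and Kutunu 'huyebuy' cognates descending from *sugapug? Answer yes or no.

Derive the expected Kutunu reflex of *sugapug:
Kutunu: start from *sugapug.
  rule 1: no change — sugapug
  rule 2 (debuccalisation): sugapug → hugapug
  rule 3 (vowel merger): hugapug → hugepug
  rule 4 (unconditioned shift): hugepug → huyepuy
  rule 5 (intervocalic voicing): huyepuy → huyebuy
  ⇒ Kutunu huyebuy
Kutunu 'huyebuy' matches the regular reflex exactly, so the pair is cognate.

yes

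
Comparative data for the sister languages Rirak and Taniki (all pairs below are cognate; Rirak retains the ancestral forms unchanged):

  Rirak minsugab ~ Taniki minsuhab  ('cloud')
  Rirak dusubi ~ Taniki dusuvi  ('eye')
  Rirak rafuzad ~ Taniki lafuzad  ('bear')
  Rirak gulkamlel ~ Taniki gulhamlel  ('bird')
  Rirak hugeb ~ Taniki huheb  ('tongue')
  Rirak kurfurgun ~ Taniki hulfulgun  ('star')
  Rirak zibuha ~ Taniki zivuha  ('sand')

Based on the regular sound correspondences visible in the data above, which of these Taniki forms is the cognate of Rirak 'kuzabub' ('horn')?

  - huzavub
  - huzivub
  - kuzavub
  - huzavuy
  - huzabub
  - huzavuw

kurfurgun ~ hulfulgun — Rirak k corresponds to Taniki h word-initially before a back vowel.
zibuha ~ zivuha — Rirak b corresponds to Taniki v between vowels (before a back vowel).
Applying these to Rirak 'kuzabub':
  kuzabub → huzabub   (k→h word-initially before a back vowel)
  huzabub → huzavub   (b→v between vowels (before a back vowel))
So the Taniki cognate is 'huzavub'.

huzavub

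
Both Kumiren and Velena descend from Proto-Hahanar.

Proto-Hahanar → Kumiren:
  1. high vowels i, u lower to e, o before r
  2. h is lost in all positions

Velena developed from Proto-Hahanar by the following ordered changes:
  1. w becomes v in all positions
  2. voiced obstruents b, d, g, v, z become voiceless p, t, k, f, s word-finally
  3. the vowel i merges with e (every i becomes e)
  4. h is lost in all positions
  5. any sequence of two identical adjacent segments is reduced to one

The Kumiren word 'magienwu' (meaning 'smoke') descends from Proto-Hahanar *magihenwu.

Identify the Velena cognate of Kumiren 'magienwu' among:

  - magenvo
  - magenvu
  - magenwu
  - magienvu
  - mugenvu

magenvu

Velena: *magihenwu > magihenvu > magehenvu > mageenvu > magenvu  (by unconditioned shift, vowel merger, h-loss, degemination)
Among the options, 'magenvu' alone shows every Velena change applied in order.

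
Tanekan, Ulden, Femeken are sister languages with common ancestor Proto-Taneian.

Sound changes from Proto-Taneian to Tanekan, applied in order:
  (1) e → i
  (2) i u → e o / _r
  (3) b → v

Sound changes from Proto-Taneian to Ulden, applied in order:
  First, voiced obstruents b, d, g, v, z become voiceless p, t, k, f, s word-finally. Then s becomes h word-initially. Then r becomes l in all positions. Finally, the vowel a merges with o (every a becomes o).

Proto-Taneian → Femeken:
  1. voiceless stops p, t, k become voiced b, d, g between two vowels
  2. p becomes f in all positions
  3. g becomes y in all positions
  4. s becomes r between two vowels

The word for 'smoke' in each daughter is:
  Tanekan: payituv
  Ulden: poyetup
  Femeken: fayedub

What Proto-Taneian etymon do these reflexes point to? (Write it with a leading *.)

*payetub

Position 4: Tanekan has i, Ulden has e, Femeken has e. Ulden preserves e here (none of its changes turn any other segment into e), so the proto-segment is *e.
Position 1: Tanekan has p, Ulden has p, Femeken has f. Tanekan preserves p here (none of its changes turn any other segment into p), so the proto-segment is *p.
Verify the candidate proto-form against each daughter:
Tanekan: *payetub > payitub > payituv  (by vowel merger, unconditioned shift)
Ulden: *payetub
  payetub → payetup   [final devoicing]
  payetup (rule 2 does not apply)
  payetup (rule 3 does not apply)
  payetup → poyetup   [vowel merger]
  giving Ulden poyetup.
Femeken: *payetub
  payetub → payedub   [intervocalic voicing]
  payedub → fayedub   [unconditioned shift]
  fayedub (rule 3 does not apply)
  fayedub (rule 4 does not apply)
  giving Femeken fayedub.
No other proto-form is consistent with every reflex, so the reconstruction is *payetub.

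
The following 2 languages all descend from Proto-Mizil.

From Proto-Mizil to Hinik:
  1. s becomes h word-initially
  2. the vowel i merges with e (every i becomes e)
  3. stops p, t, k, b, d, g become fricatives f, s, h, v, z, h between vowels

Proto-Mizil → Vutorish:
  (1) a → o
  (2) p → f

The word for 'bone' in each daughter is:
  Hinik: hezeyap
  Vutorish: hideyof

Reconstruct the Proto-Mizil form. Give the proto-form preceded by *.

Position 7: Hinik has p, Vutorish has f. Hinik preserves p here (none of its changes turn any other segment into p), so the proto-segment is *p.
Position 3: Hinik has z, Vutorish has d. Vutorish preserves d here (none of its changes turn any other segment into d), so the proto-segment is *d.
Verify the candidate proto-form against each daughter:
Hinik: *hideyap > hedeyap > hezeyap  (by vowel merger, intervocalic lenition)
Vutorish: start from *hideyap.
  rule 1 (vowel merger): hideyap → hideyop
  rule 2 (unconditioned shift): hideyop → hideyof
  ⇒ Vutorish hideyof
Only *hideyap yields all of Hinik hezeyap, Vutorish hideyof.

*hideyap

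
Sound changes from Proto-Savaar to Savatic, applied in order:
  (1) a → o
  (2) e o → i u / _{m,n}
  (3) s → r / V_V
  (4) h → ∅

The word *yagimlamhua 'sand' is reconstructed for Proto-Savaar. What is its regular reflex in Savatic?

yogimlumuo

Savatic: start from *yagimlamhua.
  rule 1 (vowel merger): yagimlamhua → yogimlomhuo
  rule 2 (pre-nasal raising): yogimlomhuo → yogimlumhuo
  rule 3: no change — yogimlumhuo
  rule 4 (h-loss): yogimlumhuo → yogimlumuo
  ⇒ Savatic yogimlumuo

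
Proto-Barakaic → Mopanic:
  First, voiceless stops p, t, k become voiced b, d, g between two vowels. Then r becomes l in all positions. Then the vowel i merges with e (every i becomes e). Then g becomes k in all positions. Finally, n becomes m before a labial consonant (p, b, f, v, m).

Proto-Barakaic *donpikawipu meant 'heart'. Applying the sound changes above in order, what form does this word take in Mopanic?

dompekawebu

Mopanic: *donpikawipu
  donpikawipu → donpigawibu   [intervocalic voicing]
  donpigawibu (rule 2 does not apply)
  donpigawibu → donpegawebu   [vowel merger]
  donpegawebu → donpekawebu   [unconditioned shift]
  donpekawebu → dompekawebu   [nasal place assimilation]
  giving Mopanic dompekawebu.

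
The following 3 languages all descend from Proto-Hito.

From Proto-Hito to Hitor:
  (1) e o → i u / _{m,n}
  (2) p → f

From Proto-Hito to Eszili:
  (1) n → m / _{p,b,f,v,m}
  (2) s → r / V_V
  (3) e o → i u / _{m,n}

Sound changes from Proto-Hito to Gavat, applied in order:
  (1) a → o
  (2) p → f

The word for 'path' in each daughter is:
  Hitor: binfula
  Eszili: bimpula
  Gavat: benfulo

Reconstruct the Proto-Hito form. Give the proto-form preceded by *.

*benpula

Position 7: Hitor has a, Eszili has a, Gavat has o. Hitor preserves a here (none of its changes turn any other segment into a), so the proto-segment is *a.
Position 4: Hitor has f, Eszili has p, Gavat has f. Eszili preserves p here (none of its changes turn any other segment into p), so the proto-segment is *p.
This points to *benpula. Verify forward in each daughter:
Hitor: *benpula > binpula > binfula  (by pre-nasal raising, unconditioned shift)
Eszili: *benpula
  benpula → bempula   [nasal place assimilation]
  bempula (rule 2 does not apply)
  bempula → bimpula   [pre-nasal raising]
  giving Eszili bimpula.
Gavat: *benpula
  benpula → benpulo   [vowel merger]
  benpulo → benfulo   [unconditioned shift]
  giving Gavat benfulo.
Only *benpula yields all of Hitor binfula, Eszili bimpula, Gavat benfulo.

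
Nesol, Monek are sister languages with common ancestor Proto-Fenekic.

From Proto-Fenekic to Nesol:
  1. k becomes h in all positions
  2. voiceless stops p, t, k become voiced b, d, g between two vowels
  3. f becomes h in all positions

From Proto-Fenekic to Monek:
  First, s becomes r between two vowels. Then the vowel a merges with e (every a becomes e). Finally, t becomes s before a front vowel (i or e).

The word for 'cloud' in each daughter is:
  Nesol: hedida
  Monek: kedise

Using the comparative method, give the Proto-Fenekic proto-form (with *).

Position 5: Nesol has d, Monek has s. Taking the neighbouring segments as reconstructed: Nesol d could go back to *t or *d; Monek s can only go back to *t — the one source consistent with every daughter is *t.
Position 1: Nesol has h, Monek has k. Monek preserves k here (none of its changes turn any other segment into k), so the proto-segment is *k.
Continuing position by position gives *kedita; check it forward:
Nesol: *kedita
  kedita → hedita   [unconditioned shift]
  hedita → hedida   [intervocalic voicing]
  hedida (rule 3 does not apply)
  giving Nesol hedida.
Monek: start from *kedita.
  rule 1: no change — kedita
  rule 2 (vowel merger): kedita → kedite
  rule 3 (palatalisation): kedite → kedise
  ⇒ Monek kedise
Only *kedita yields all of Nesol hedida, Monek kedise.

*kedita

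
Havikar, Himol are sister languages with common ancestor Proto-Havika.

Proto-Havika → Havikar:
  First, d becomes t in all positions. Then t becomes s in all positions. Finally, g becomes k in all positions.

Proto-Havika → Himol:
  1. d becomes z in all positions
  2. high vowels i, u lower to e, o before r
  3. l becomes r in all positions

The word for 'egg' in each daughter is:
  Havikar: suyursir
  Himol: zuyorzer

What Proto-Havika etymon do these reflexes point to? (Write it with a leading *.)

*duyurdir

Position 4: Havikar has u, Himol has o. Havikar preserves u here (none of its changes turn any other segment into u), so the proto-segment is *u.
Position 6: Havikar has s, Himol has z. Taking the neighbouring segments as reconstructed: Havikar s could go back to *t or *d or *s; Himol z could go back to *d or *z — the one source consistent with every daughter is *d.
Continuing position by position gives *duyurdir; check it forward:
Havikar: start from *duyurdir.
  rule 1 (unconditioned shift): duyurdir → tuyurtir
  rule 2 (unconditioned shift): tuyurtir → suyursir
  rule 3: no change — suyursir
  ⇒ Havikar suyursir
Himol: *duyurdir
  duyurdir → zuyurzir   [unconditioned shift]
  zuyurzir → zuyorzer   [pre-rhotic lowering]
  zuyorzer (rule 3 does not apply)
  giving Himol zuyorzer.
Only *duyurdir yields all of Havikar suyursir, Himol zuyorzer.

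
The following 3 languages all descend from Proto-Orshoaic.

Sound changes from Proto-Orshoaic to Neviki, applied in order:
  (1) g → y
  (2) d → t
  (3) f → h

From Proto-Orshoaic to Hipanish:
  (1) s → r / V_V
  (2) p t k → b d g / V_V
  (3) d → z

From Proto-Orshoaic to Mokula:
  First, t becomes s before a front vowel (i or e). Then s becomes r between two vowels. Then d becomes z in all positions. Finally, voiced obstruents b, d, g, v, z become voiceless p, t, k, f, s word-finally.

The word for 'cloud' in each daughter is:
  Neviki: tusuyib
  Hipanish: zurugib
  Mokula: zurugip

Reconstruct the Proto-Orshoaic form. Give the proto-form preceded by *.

Position 7: Neviki has b, Hipanish has b, Mokula has p. Neviki preserves b here (none of its changes turn any other segment into b), so the proto-segment is *b.
Position 5: Neviki has y, Hipanish has g, Mokula has g. Mokula preserves g here (none of its changes turn any other segment into g), so the proto-segment is *g.
Position 1: Neviki has t, Hipanish has z, Mokula has z. Taking the neighbouring segments as reconstructed: Neviki t could go back to *t or *d; Hipanish z could go back to *d or *z; Mokula z could go back to *d or *z — the one source consistent with every daughter is *d.
Continuing position by position gives *dusugib; check it forward:
Neviki: *dusugib > dusuyib > tusuyib  (by unconditioned shift, unconditioned shift)
Hipanish: *dusugib
  dusugib → durugib   [rhotacism]
  durugib (rule 2 does not apply)
  durugib → zurugib   [unconditioned shift]
  giving Hipanish zurugib.
Mokula: *dusugib
  dusugib (rule 1 does not apply)
  dusugib → durugib   [rhotacism]
  durugib → zurugib   [unconditioned shift]
  zurugib → zurugip   [final devoicing]
  giving Mokula zurugip.
Only *dusugib yields all of Neviki tusuyib, Hipanish zurugib, Mokula zurugip.

*dusugib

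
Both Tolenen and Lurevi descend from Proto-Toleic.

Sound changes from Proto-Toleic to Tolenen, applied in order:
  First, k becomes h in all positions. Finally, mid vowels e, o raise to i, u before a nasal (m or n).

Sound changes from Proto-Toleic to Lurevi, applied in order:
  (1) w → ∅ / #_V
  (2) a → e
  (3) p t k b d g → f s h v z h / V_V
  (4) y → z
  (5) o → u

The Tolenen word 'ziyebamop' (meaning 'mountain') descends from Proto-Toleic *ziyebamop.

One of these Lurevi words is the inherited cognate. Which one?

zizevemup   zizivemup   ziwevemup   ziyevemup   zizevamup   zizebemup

Lurevi: start from *ziyebamop.
  rule 1: no change — ziyebamop
  rule 2 (vowel merger): ziyebamop → ziyebemop
  rule 3 (intervocalic lenition): ziyebemop → ziyevemop
  rule 4 (unconditioned shift): ziyevemop → zizevemop
  rule 5 (vowel merger): zizevemop → zizevemup
  ⇒ Lurevi zizevemup
Among the options, 'zizevemup' alone shows every Lurevi change applied in order.

zizevemup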